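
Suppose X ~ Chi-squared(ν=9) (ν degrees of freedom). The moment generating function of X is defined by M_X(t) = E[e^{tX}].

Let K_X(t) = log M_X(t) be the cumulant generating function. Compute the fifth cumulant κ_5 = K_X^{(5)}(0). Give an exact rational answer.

κ_5 = K^(5)(0) = 3456

M_X(t) = (1 - 2*t)^(-9/2)
K_X(t) = log M_X(t) = -9*log(1 - 2*t)/2
K^(5)(t) = -3456/(32*t^5 - 80*t^4 + 80*t^3 - 40*t^2 + 10*t - 1)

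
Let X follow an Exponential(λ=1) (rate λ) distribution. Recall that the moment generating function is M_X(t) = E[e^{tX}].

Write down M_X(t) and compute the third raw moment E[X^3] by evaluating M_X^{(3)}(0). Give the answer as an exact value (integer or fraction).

E[X^3] = d^3M/dt^3 |_{t=0} = 6

M_X(t) = 1/(1 - t)
dM/dt = 1/(t^2 - 2*t + 1)
d^2M/dt^2 = -2/(t^3 - 3*t^2 + 3*t - 1)
d^3M/dt^3 = 6/(t^4 - 4*t^3 + 6*t^2 - 4*t + 1)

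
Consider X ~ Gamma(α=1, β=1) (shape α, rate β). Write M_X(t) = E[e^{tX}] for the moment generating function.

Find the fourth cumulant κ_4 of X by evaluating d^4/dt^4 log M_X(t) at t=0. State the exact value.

M_X(t) = 1/(1 - t)
K_X(t) = log M_X(t) = -log(1 - t)
dK/dt = -1/(t - 1)
d^2K/dt^2 = 1/(t^2 - 2*t + 1)
d^3K/dt^3 = -2/(t^3 - 3*t^2 + 3*t - 1)
d^4K/dt^4 = 6/(t^4 - 4*t^3 + 6*t^2 - 4*t + 1)

κ_4 = d^4K/dt^4 |_{t=0} = 6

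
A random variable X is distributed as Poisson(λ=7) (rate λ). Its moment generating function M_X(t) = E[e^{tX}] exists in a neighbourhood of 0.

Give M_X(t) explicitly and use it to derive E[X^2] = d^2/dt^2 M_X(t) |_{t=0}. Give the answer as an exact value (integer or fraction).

E[X^2] = D^2[M](0) = 56

M_X(t) = e^(7*e^(t) - 7)
D^2[M](t) = (49*e^(2*t)*e^(7*e^(t)) + 7*e^(t)*e^(7*e^(t)))*e^(-7)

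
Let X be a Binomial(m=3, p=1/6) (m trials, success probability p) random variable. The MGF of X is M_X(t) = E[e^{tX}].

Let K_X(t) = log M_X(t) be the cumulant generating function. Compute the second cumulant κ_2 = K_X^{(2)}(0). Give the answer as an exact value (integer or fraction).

κ_2 = K′′(0) = 5/12

M_X(t) = (e^(t)/6 + 5/6)^3
K_X(t) = log M_X(t) = 3*log(e^(t)/6 + 5/6)
K′(t) = 3*e^(t)/(e^(t) + 5)
K′′(t) = 15*e^(t)/(e^(2*t) + 10*e^(t) + 25)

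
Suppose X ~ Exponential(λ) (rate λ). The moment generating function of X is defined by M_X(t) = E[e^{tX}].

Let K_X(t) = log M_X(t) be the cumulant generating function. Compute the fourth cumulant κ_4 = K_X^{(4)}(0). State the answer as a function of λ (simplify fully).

M_X(t) = λ/(λ - t)
K_X(t) = log M_X(t) = log(λ) - log(λ - t)
dK/dt = -1/(-λ + t)
d^2K/dt^2 = 1/(λ^2 - 2*λ*t + t^2)
d^3K/dt^3 = -2/(-λ^3 + 3*λ^2*t - 3*λ*t^2 + t^3)
d^4K/dt^4 = 6/(λ^4 - 4*λ^3*t + 6*λ^2*t^2 - 4*λ*t^3 + t^4)

κ_4 = d^4K/dt^4 |_{t=0} = 6/λ^4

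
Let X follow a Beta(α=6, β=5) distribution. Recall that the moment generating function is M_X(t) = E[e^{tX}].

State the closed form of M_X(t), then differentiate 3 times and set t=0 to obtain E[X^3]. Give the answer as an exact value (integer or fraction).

E[X^3] = M′′′(0) = 28/143

M_X(t) = ₁F₁(6; 11; t)
M′(t) = 6*₁F₁(7; 12; t)/11
M′′(t) = 7*₁F₁(8; 13; t)/22
M′′′(t) = 28*₁F₁(9; 14; t)/143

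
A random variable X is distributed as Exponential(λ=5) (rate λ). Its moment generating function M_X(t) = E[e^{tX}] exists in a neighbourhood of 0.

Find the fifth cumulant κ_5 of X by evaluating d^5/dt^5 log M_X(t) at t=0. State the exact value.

κ_5 = D^5[K](0) = 24/3125

M_X(t) = 5/(5 - t)
K_X(t) = log M_X(t) = -log(5 - t) + log(5)
D^5[K](t) = -24/(t^5 - 25*t^4 + 250*t^3 - 1250*t^2 + 3125*t - 3125)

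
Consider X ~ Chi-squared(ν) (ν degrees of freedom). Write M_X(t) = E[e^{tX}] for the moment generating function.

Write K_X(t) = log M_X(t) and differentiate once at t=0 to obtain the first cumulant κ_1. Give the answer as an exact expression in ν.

κ_1 = D[K](0) = ν

M_X(t) = (1 - 2*t)^(-ν/2)
K_X(t) = log M_X(t) = -ν*log(1 - 2*t)/2
D[K](t) = -ν/(2*t - 1)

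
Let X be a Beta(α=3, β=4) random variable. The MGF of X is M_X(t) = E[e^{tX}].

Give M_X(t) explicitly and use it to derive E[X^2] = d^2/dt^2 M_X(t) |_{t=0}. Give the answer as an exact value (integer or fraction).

E[X^2] = D^2[M](0) = 3/14

M_X(t) = ₁F₁(3; 7; t)
D^2[M](t) = 3*₁F₁(5; 9; t)/14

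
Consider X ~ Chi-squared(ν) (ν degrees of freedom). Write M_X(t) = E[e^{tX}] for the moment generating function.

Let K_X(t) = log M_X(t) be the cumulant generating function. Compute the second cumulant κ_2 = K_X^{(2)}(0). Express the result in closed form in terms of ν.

κ_2 = K^(2)(0) = 2*ν

M_X(t) = (1 - 2*t)^(-ν/2)
K_X(t) = log M_X(t) = -ν*log(1 - 2*t)/2
K^(2)(t) = 2*ν/(4*t^2 - 4*t + 1)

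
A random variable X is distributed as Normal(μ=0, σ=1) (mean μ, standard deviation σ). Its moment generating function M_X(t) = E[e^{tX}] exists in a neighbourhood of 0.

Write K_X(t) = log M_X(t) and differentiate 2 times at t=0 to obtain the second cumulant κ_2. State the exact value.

κ_2 = D^2[K](0) = 1

M_X(t) = e^(t^2/2)
K_X(t) = log M_X(t) = t^2/2
D^2[K](t) = 1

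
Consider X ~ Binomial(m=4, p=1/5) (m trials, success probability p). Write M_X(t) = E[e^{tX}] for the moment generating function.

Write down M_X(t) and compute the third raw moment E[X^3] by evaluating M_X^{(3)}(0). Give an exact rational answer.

E[X^3] = M^(3)(0) = 304/125

M_X(t) = (e^(t)/5 + 4/5)^4
M^(3)(t) = 64*e^(4*t)/625 + 432*e^(3*t)/625 + 768*e^(2*t)/625 + 256*e^(t)/625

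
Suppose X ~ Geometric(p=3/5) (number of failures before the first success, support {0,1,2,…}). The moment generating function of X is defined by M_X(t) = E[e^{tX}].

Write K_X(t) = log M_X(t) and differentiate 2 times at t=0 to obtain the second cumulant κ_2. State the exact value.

κ_2 = D^2[K](0) = 10/9

M_X(t) = 3/(5*(1 - 2*e^(t)/5))
K_X(t) = log M_X(t) = -log(1 - 2*e^(t)/5) - log(5) + log(3)
D^2[K](t) = 10*e^(t)/(4*e^(2*t) - 20*e^(t) + 25)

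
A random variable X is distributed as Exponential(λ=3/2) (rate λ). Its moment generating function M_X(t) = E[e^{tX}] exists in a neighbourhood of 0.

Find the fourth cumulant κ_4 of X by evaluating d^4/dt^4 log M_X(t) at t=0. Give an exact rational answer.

M_X(t) = 3/(2*(3/2 - t))
K_X(t) = log M_X(t) = -log(3/2 - t) - log(2) + log(3)
K^(4)(t) = 96/(16*t^4 - 96*t^3 + 216*t^2 - 216*t + 81)

κ_4 = K^(4)(0) = 32/27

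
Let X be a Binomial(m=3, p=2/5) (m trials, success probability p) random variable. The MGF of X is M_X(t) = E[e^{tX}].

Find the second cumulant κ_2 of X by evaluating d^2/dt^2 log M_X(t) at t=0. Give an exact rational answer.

κ_2 = K′′(0) = 18/25

M_X(t) = (2*e^(t)/5 + 3/5)^3
K_X(t) = log M_X(t) = 3*log(2*e^(t)/5 + 3/5)
K′(t) = 6*e^(t)/(2*e^(t) + 3)
K′′(t) = 18*e^(t)/(4*e^(2*t) + 12*e^(t) + 9)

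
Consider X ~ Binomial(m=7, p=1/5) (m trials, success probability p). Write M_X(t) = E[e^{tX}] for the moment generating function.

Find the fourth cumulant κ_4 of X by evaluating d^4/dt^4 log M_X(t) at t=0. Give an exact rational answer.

M_X(t) = (e^(t)/5 + 4/5)^7
K_X(t) = log M_X(t) = 7*log(e^(t)/5 + 4/5)
K′(t) = 7*e^(t)/(e^(t) + 4)
K′′(t) = 28*e^(t)/(e^(2*t) + 8*e^(t) + 16)
K′′′(t) = (-28*e^(2*t) + 112*e^(t))/(e^(3*t) + 12*e^(2*t) + 48*e^(t) + 64)
K′′′′(t) = (28*e^(3*t) - 448*e^(2*t) + 448*e^(t))/(e^(4*t) + 16*e^(3*t) + 96*e^(2*t) + 256*e^(t) + 256)

κ_4 = K′′′′(0) = 28/625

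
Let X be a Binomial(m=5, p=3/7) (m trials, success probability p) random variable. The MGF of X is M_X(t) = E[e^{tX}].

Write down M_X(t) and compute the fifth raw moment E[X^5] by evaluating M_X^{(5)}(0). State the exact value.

M_X(t) = (3*e^(t)/7 + 4/7)^5
dM/dt = 1215*e^(5*t)/16807 + 6480*e^(4*t)/16807 + 12960*e^(3*t)/16807 + 11520*e^(2*t)/16807 + 3840*e^(t)/16807
d^2M/dt^2 = 6075*e^(5*t)/16807 + 25920*e^(4*t)/16807 + 38880*e^(3*t)/16807 + 23040*e^(2*t)/16807 + 3840*e^(t)/16807
d^3M/dt^3 = 30375*e^(5*t)/16807 + 103680*e^(4*t)/16807 + 116640*e^(3*t)/16807 + 46080*e^(2*t)/16807 + 3840*e^(t)/16807
d^4M/dt^4 = 151875*e^(5*t)/16807 + 414720*e^(4*t)/16807 + 349920*e^(3*t)/16807 + 92160*e^(2*t)/16807 + 3840*e^(t)/16807
d^5M/dt^5 = 759375*e^(5*t)/16807 + 1658880*e^(4*t)/16807 + 1049760*e^(3*t)/16807 + 184320*e^(2*t)/16807 + 3840*e^(t)/16807

E[X^5] = d^5M/dt^5 |_{t=0} = 3656175/16807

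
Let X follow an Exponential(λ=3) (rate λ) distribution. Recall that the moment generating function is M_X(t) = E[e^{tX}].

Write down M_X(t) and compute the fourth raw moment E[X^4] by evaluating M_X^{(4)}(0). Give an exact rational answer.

E[X^4] = M^(4)(0) = 8/27

M_X(t) = 3/(3 - t)
M^(4)(t) = -72/(t^5 - 15*t^4 + 90*t^3 - 270*t^2 + 405*t - 243)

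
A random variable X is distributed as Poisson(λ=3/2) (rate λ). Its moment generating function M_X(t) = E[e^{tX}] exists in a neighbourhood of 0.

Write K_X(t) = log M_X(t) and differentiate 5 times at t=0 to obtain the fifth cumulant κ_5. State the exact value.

κ_5 = K′′′′′(0) = 3/2

M_X(t) = e^(3*e^(t)/2 - 3/2)
K_X(t) = log M_X(t) = 3*e^(t)/2 - 3/2
K′(t) = 3*e^(t)/2
K′′(t) = 3*e^(t)/2
K′′′(t) = 3*e^(t)/2
K′′′′(t) = 3*e^(t)/2
K′′′′′(t) = 3*e^(t)/2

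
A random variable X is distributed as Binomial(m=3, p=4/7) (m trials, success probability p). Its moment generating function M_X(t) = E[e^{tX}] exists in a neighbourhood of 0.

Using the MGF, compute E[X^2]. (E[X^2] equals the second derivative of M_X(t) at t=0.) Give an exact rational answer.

E[X^2] = D^2[M](0) = 180/49

M_X(t) = (4*e^(t)/7 + 3/7)^3
D^2[M](t) = 576*e^(3*t)/343 + 576*e^(2*t)/343 + 108*e^(t)/343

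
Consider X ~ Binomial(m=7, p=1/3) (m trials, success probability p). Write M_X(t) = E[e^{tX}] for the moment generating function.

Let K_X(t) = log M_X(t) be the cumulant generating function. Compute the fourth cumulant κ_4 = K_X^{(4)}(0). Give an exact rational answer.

κ_4 = D^4[K](0) = -14/27

M_X(t) = (e^(t)/3 + 2/3)^7
K_X(t) = log M_X(t) = 7*log(e^(t)/3 + 2/3)
D^4[K](t) = (14*e^(3*t) - 112*e^(2*t) + 56*e^(t))/(e^(4*t) + 8*e^(3*t) + 24*e^(2*t) + 32*e^(t) + 16)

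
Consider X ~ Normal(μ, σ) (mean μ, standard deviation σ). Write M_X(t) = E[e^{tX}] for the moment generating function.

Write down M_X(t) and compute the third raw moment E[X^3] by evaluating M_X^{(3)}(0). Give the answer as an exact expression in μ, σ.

M_X(t) = e^(μ*t + σ^2*t^2/2)
M′(t) = μ*e^(μ*t)*e^(σ^2*t^2/2) + σ^2*t*e^(μ*t)*e^(σ^2*t^2/2)
M′′(t) = μ^2*e^(μ*t)*e^(σ^2*t^2/2) + 2*μ*σ^2*t*e^(μ*t)*e^(σ^2*t^2/2) + σ^4*t^2*e^(μ*t)*e^(σ^2*t^2/2) + σ^2*e^(μ*t)*e^(σ^2*t^2/2)

E[X^3] = M′′′(0) = μ*(μ^2 + 3*σ^2)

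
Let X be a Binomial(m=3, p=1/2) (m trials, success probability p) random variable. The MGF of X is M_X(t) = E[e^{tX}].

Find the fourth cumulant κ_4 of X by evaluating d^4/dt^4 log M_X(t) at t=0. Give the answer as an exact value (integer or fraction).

κ_4 = d^4K/dt^4 |_{t=0} = -3/8

M_X(t) = (e^(t)/2 + 1/2)^3
K_X(t) = log M_X(t) = 3*log(e^(t)/2 + 1/2)
dK/dt = 3*e^(t)/(e^(t) + 1)
d^2K/dt^2 = 3*e^(t)/(e^(2*t) + 2*e^(t) + 1)
d^3K/dt^3 = (-3*e^(2*t) + 3*e^(t))/(e^(3*t) + 3*e^(2*t) + 3*e^(t) + 1)
d^4K/dt^4 = (3*e^(3*t) - 12*e^(2*t) + 3*e^(t))/(e^(4*t) + 4*e^(3*t) + 6*e^(2*t) + 4*e^(t) + 1)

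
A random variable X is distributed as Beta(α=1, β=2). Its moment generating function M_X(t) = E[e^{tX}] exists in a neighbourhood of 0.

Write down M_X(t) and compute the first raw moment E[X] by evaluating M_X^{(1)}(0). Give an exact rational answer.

M_X(t) = ₁F₁(1; 3; t)
M′(t) = ₁F₁(2; 4; t)/3

E[X] = M′(0) = 1/3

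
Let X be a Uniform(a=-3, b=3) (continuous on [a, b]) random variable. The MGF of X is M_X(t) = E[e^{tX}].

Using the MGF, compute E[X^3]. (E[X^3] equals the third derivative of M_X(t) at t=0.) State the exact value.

E[X^3] = D^3[M](0) = 0

M_X(t) = (e^(3*t) - e^(-3*t))/(6*t)
D^3[M](t) = (9*t^3*e^(6*t) + 9*t^3 - 9*t^2*e^(6*t) + 9*t^2 + 6*t*e^(6*t) + 6*t - 2*e^(6*t) + 2)*e^(-3*t)/(2*t^4)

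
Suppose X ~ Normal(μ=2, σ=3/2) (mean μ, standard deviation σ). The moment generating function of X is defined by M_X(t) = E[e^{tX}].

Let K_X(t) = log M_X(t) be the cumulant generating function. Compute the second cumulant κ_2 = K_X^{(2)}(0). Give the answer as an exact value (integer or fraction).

M_X(t) = e^(9*t^2/8 + 2*t)
K_X(t) = log M_X(t) = 9*t^2/8 + 2*t
K′(t) = 9*t/4 + 2
K′′(t) = 9/4

κ_2 = K′′(0) = 9/4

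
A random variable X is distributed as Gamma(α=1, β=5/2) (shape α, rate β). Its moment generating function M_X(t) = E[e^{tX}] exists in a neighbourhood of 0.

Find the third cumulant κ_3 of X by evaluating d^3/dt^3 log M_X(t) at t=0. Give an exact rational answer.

M_X(t) = 5/(2*(5/2 - t))
K_X(t) = log M_X(t) = -log(5/2 - t) - log(2) + log(5)
K′(t) = -2/(2*t - 5)
K′′(t) = 4/(4*t^2 - 20*t + 25)
K′′′(t) = -16/(8*t^3 - 60*t^2 + 150*t - 125)

κ_3 = K′′′(0) = 16/125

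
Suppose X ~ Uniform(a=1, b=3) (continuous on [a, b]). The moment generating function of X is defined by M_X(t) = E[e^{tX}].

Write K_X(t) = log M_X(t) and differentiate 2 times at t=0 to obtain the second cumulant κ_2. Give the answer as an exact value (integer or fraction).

κ_2 = K′′(0) = 1/3

M_X(t) = (e^(3*t) - e^(t))/(2*t)
K_X(t) = log M_X(t) = -log(t) + log(e^(3*t) - e^(t)) - log(2)
K′(t) = (3*t*e^(2*t) - t - e^(2*t) + 1)/(t*e^(2*t) - t)
K′′(t) = (-4*t^2*e^(2*t) + e^(4*t) - 2*e^(2*t) + 1)/(t^2*e^(4*t) - 2*t^2*e^(2*t) + t^2)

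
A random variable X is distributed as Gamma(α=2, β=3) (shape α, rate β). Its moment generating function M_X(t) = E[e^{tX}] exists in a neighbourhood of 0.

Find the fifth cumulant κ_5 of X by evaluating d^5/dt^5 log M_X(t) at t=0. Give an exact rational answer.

κ_5 = d^5K/dt^5 |_{t=0} = 16/81

M_X(t) = 9/(3 - t)^2
K_X(t) = log M_X(t) = -2*log(3 - t) + 2*log(3)
dK/dt = -2/(t - 3)
d^2K/dt^2 = 2/(t^2 - 6*t + 9)
d^3K/dt^3 = -4/(t^3 - 9*t^2 + 27*t - 27)
d^4K/dt^4 = 12/(t^4 - 12*t^3 + 54*t^2 - 108*t + 81)
d^5K/dt^5 = -48/(t^5 - 15*t^4 + 90*t^3 - 270*t^2 + 405*t - 243)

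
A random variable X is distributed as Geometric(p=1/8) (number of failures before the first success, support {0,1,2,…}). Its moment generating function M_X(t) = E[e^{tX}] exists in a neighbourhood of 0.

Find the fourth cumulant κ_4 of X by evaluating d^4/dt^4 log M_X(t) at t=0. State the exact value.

κ_4 = K′′′′(0) = 18872

M_X(t) = 1/(8*(1 - 7*e^(t)/8))
K_X(t) = log M_X(t) = -log(1 - 7*e^(t)/8) - 3*log(2)
K′(t) = -7*e^(t)/(7*e^(t) - 8)
K′′(t) = 56*e^(t)/(49*e^(2*t) - 112*e^(t) + 64)
K′′′(t) = (-392*e^(2*t) - 448*e^(t))/(343*e^(3*t) - 1176*e^(2*t) + 1344*e^(t) - 512)
K′′′′(t) = (2744*e^(3*t) + 12544*e^(2*t) + 3584*e^(t))/(2401*e^(4*t) - 10976*e^(3*t) + 18816*e^(2*t) - 14336*e^(t) + 4096)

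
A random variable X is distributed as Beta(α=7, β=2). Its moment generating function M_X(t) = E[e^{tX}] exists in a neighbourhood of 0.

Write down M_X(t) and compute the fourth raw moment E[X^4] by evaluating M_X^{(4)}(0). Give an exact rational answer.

E[X^4] = d^4M/dt^4 |_{t=0} = 14/33

M_X(t) = ₁F₁(7; 9; t)
dM/dt = 7*₁F₁(8; 10; t)/9
d^2M/dt^2 = 28*₁F₁(9; 11; t)/45
d^3M/dt^3 = 28*₁F₁(10; 12; t)/55
d^4M/dt^4 = 14*₁F₁(11; 13; t)/33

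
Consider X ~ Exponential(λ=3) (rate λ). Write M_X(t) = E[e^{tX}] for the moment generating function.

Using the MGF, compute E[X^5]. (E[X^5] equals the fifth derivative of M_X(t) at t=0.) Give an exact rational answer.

E[X^5] = M′′′′′(0) = 40/81

M_X(t) = 3/(3 - t)
M′(t) = 3/(t^2 - 6*t + 9)
M′′(t) = -6/(t^3 - 9*t^2 + 27*t - 27)
M′′′(t) = 18/(t^4 - 12*t^3 + 54*t^2 - 108*t + 81)
M′′′′(t) = -72/(t^5 - 15*t^4 + 90*t^3 - 270*t^2 + 405*t - 243)
M′′′′′(t) = 360/(t^6 - 18*t^5 + 135*t^4 - 540*t^3 + 1215*t^2 - 1458*t + 729)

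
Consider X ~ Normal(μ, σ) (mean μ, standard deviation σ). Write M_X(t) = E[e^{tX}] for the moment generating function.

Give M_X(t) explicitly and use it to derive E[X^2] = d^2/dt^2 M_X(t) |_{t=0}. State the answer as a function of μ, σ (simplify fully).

M_X(t) = e^(μ*t + σ^2*t^2/2)
dM/dt = μ*e^(μ*t)*e^(σ^2*t^2/2) + σ^2*t*e^(μ*t)*e^(σ^2*t^2/2)
d^2M/dt^2 = μ^2*e^(μ*t)*e^(σ^2*t^2/2) + 2*μ*σ^2*t*e^(μ*t)*e^(σ^2*t^2/2) + σ^4*t^2*e^(μ*t)*e^(σ^2*t^2/2) + σ^2*e^(μ*t)*e^(σ^2*t^2/2)

E[X^2] = d^2M/dt^2 |_{t=0} = μ^2 + σ^2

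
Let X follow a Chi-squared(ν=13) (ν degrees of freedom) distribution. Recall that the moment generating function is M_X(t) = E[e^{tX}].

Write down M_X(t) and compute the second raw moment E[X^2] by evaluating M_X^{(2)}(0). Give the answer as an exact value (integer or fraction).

M_X(t) = (1 - 2*t)^(-13/2)
dM/dt = -13/(128*t^7*√(1 - 2*t) - 448*t^6*√(1 - 2*t) + 672*t^5*√(1 - 2*t) - 560*t^4*√(1 - 2*t) + 280*t^3*√(1 - 2*t) - 84*t^2*√(1 - 2*t) + 14*t*√(1 - 2*t) - √(1 - 2*t))

E[X^2] = d^2M/dt^2 |_{t=0} = 195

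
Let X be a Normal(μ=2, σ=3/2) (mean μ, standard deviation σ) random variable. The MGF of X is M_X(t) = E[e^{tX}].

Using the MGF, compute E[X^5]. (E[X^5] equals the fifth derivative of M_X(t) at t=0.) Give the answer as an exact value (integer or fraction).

M_X(t) = e^(9*t^2/8 + 2*t)

E[X^5] = M^(5)(0) = 2911/8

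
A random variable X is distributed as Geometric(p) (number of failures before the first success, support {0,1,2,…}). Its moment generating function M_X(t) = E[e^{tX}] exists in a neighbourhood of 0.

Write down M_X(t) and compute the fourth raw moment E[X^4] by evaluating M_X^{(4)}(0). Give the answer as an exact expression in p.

M_X(t) = p/(-(1 - p)*e^(t) + 1)

E[X^4] = M^(4)(0) = 1 - 15/p + 50/p^2 - 60/p^3 + 24/p^4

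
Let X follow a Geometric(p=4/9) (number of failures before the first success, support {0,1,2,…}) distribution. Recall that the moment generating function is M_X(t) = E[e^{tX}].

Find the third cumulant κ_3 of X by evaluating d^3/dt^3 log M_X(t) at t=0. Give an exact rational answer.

κ_3 = K^(3)(0) = 315/32

M_X(t) = 4/(9*(1 - 5*e^(t)/9))
K_X(t) = log M_X(t) = -log(1 - 5*e^(t)/9) - 2*log(3) + 2*log(2)
K^(3)(t) = (-225*e^(2*t) - 405*e^(t))/(125*e^(3*t) - 675*e^(2*t) + 1215*e^(t) - 729)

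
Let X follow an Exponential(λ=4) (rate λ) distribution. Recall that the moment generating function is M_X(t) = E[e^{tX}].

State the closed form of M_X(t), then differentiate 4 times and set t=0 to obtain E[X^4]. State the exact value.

E[X^4] = d^4M/dt^4 |_{t=0} = 3/32

M_X(t) = 4/(4 - t)
dM/dt = 4/(t^2 - 8*t + 16)
d^2M/dt^2 = -8/(t^3 - 12*t^2 + 48*t - 64)
d^3M/dt^3 = 24/(t^4 - 16*t^3 + 96*t^2 - 256*t + 256)
d^4M/dt^4 = -96/(t^5 - 20*t^4 + 160*t^3 - 640*t^2 + 1280*t - 1024)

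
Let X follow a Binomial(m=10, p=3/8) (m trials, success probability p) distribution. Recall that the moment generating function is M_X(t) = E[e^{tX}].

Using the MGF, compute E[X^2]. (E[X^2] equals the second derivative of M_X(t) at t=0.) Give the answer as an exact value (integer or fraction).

M_X(t) = (3*e^(t)/8 + 5/8)^10

E[X^2] = d^2M/dt^2 |_{t=0} = 525/32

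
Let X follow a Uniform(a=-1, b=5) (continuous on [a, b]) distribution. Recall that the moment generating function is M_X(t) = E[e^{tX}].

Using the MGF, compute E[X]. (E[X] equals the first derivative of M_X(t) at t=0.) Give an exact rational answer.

E[X] = M^(1)(0) = 2

M_X(t) = (e^(5*t) - e^(-t))/(6*t)
M^(1)(t) = (5*t*e^(6*t) + t - e^(6*t) + 1)*e^(-t)/(6*t^2)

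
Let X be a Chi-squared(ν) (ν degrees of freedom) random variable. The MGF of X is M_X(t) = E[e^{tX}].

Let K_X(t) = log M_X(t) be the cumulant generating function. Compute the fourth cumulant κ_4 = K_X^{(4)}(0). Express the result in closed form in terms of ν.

κ_4 = K′′′′(0) = 48*ν

M_X(t) = (1 - 2*t)^(-ν/2)
K_X(t) = log M_X(t) = -ν*log(1 - 2*t)/2
K′(t) = -ν/(2*t - 1)
K′′(t) = 2*ν/(4*t^2 - 4*t + 1)
K′′′(t) = -8*ν/(8*t^3 - 12*t^2 + 6*t - 1)
K′′′′(t) = 48*ν/(16*t^4 - 32*t^3 + 24*t^2 - 8*t + 1)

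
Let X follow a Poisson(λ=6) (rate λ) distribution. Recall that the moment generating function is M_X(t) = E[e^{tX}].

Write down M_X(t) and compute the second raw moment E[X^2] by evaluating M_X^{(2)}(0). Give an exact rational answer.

E[X^2] = M^(2)(0) = 42

M_X(t) = e^(6*e^(t) - 6)
M^(2)(t) = (36*e^(2*t)*e^(6*e^(t)) + 6*e^(t)*e^(6*e^(t)))*e^(-6)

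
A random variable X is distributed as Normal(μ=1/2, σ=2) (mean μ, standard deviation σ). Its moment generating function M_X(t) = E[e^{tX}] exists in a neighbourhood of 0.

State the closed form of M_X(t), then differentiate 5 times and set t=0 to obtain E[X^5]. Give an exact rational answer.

E[X^5] = d^5M/dt^5 |_{t=0} = 4001/32

M_X(t) = e^(2*t^2 + t/2)
dM/dt = 4*t*e^(t/2)*e^(2*t^2) + e^(t/2)*e^(2*t^2)/2
d^2M/dt^2 = 16*t^2*e^(t/2)*e^(2*t^2) + 4*t*e^(t/2)*e^(2*t^2) + 17*e^(t/2)*e^(2*t^2)/4
d^3M/dt^3 = 64*t^3*e^(t/2)*e^(2*t^2) + 24*t^2*e^(t/2)*e^(2*t^2) + 51*t*e^(t/2)*e^(2*t^2) + 49*e^(t/2)*e^(2*t^2)/8
d^4M/dt^4 = 256*t^4*e^(t/2)*e^(2*t^2) + 128*t^3*e^(t/2)*e^(2*t^2) + 408*t^2*e^(t/2)*e^(2*t^2) + 98*t*e^(t/2)*e^(2*t^2) + 865*e^(t/2)*e^(2*t^2)/16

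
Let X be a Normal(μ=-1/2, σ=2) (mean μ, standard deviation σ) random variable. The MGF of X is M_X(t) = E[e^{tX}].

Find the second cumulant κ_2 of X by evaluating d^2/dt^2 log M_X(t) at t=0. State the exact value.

κ_2 = D^2[K](0) = 4

M_X(t) = e^(2*t^2 - t/2)
K_X(t) = log M_X(t) = 2*t^2 - t/2
D^2[K](t) = 4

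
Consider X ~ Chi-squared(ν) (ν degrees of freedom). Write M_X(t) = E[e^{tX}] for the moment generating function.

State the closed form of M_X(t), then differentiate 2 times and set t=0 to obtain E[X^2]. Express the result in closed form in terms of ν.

E[X^2] = M^(2)(0) = ν*(ν + 2)

M_X(t) = (1 - 2*t)^(-ν/2)
M^(2)(t) = (ν^2 + 2*ν)/(4*t^2*(1 - 2*t)^(ν/2) - 4*t*(1 - 2*t)^(ν/2) + (1 - 2*t)^(ν/2))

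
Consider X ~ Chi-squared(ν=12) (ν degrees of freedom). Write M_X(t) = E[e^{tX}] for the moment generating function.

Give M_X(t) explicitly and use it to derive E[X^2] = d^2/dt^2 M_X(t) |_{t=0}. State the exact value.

M_X(t) = (1 - 2*t)^(-6)
dM/dt = -12/(128*t^7 - 448*t^6 + 672*t^5 - 560*t^4 + 280*t^3 - 84*t^2 + 14*t - 1)
d^2M/dt^2 = 168/(256*t^8 - 1024*t^7 + 1792*t^6 - 1792*t^5 + 1120*t^4 - 448*t^3 + 112*t^2 - 16*t + 1)

E[X^2] = d^2M/dt^2 |_{t=0} = 168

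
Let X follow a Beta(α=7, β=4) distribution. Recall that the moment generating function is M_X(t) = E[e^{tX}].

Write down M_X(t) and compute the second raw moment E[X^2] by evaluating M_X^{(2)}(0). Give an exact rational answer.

M_X(t) = ₁F₁(7; 11; t)
dM/dt = 7*₁F₁(8; 12; t)/11
d^2M/dt^2 = 14*₁F₁(9; 13; t)/33

E[X^2] = d^2M/dt^2 |_{t=0} = 14/33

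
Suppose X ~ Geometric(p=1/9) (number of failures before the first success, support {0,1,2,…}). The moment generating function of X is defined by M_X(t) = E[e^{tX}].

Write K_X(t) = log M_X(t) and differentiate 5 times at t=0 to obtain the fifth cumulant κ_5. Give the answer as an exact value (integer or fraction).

M_X(t) = 1/(9*(1 - 8*e^(t)/9))
K_X(t) = log M_X(t) = -log(1 - 8*e^(t)/9) - 2*log(3)
K^(5)(t) = (-36864*e^(4*t) - 456192*e^(3*t) - 513216*e^(2*t) - 52488*e^(t))/(32768*e^(5*t) - 184320*e^(4*t) + 414720*e^(3*t) - 466560*e^(2*t) + 262440*e^(t) - 59049)

κ_5 = K^(5)(0) = 1058760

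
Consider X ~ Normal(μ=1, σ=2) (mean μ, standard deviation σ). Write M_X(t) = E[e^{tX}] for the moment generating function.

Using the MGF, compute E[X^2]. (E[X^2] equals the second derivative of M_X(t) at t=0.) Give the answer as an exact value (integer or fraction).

M_X(t) = e^(2*t^2 + t)
D^2[M](t) = 16*t^2*e^(t)*e^(2*t^2) + 8*t*e^(t)*e^(2*t^2) + 5*e^(t)*e^(2*t^2)

E[X^2] = D^2[M](0) = 5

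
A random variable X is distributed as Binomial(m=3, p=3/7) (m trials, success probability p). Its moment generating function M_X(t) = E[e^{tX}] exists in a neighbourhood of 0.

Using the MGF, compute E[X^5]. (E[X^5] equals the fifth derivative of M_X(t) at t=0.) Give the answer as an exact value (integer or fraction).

E[X^5] = M′′′′′(0) = 10161/343

M_X(t) = (3*e^(t)/7 + 4/7)^3
M′(t) = 81*e^(3*t)/343 + 216*e^(2*t)/343 + 144*e^(t)/343
M′′(t) = 243*e^(3*t)/343 + 432*e^(2*t)/343 + 144*e^(t)/343
M′′′(t) = 729*e^(3*t)/343 + 864*e^(2*t)/343 + 144*e^(t)/343
M′′′′(t) = 2187*e^(3*t)/343 + 1728*e^(2*t)/343 + 144*e^(t)/343
M′′′′′(t) = 6561*e^(3*t)/343 + 3456*e^(2*t)/343 + 144*e^(t)/343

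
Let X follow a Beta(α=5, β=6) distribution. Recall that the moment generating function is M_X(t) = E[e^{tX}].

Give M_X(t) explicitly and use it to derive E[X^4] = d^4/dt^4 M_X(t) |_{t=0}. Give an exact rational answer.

M_X(t) = ₁F₁(5; 11; t)
M′(t) = 5*₁F₁(6; 12; t)/11
M′′(t) = 5*₁F₁(7; 13; t)/22
M′′′(t) = 35*₁F₁(8; 14; t)/286
M′′′′(t) = 10*₁F₁(9; 15; t)/143

E[X^4] = M′′′′(0) = 10/143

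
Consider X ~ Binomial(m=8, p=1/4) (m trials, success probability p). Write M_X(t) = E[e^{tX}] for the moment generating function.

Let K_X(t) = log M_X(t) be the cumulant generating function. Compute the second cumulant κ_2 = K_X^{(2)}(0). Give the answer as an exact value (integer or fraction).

M_X(t) = (e^(t)/4 + 3/4)^8
K_X(t) = log M_X(t) = 8*log(e^(t)/4 + 3/4)
K′(t) = 8*e^(t)/(e^(t) + 3)
K′′(t) = 24*e^(t)/(e^(2*t) + 6*e^(t) + 9)

κ_2 = K′′(0) = 3/2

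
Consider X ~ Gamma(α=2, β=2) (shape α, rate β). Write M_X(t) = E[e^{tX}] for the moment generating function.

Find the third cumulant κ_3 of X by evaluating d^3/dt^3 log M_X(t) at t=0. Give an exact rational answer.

M_X(t) = 4/(2 - t)^2
K_X(t) = log M_X(t) = -2*log(2 - t) + 2*log(2)
dK/dt = -2/(t - 2)
d^2K/dt^2 = 2/(t^2 - 4*t + 4)
d^3K/dt^3 = -4/(t^3 - 6*t^2 + 12*t - 8)

κ_3 = d^3K/dt^3 |_{t=0} = 1/2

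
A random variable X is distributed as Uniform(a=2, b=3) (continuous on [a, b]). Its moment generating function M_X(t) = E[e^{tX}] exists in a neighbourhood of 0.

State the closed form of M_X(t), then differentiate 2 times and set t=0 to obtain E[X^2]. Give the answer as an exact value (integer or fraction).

E[X^2] = D^2[M](0) = 19/3

M_X(t) = (e^(3*t) - e^(2*t))/t
D^2[M](t) = (9*t^2*e^(3*t) - 4*t^2*e^(2*t) - 6*t*e^(3*t) + 4*t*e^(2*t) + 2*e^(3*t) - 2*e^(2*t))/t^3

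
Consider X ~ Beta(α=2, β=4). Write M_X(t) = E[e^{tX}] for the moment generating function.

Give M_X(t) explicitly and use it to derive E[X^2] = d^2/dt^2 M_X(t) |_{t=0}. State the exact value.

E[X^2] = M^(2)(0) = 1/7

M_X(t) = ₁F₁(2; 6; t)
M^(2)(t) = ₁F₁(4; 8; t)/7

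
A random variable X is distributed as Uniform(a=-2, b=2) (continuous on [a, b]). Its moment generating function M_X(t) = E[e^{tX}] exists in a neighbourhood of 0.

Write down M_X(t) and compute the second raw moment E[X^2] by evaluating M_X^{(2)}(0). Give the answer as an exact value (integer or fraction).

M_X(t) = (e^(2*t) - e^(-2*t))/(4*t)
dM/dt = (2*t*e^(4*t) + 2*t - e^(4*t) + 1)*e^(-2*t)/(4*t^2)
d^2M/dt^2 = (2*t^2*e^(4*t) - 2*t^2 - 2*t*e^(4*t) - 2*t + e^(4*t) - 1)*e^(-2*t)/(2*t^3)

E[X^2] = d^2M/dt^2 |_{t=0} = 4/3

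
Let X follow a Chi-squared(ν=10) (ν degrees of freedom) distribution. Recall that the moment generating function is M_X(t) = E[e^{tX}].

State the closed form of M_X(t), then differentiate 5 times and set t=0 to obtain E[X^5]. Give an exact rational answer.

E[X^5] = M^(5)(0) = 483840

M_X(t) = (1 - 2*t)^(-5)
M^(5)(t) = 483840/(1024*t^10 - 5120*t^9 + 11520*t^8 - 15360*t^7 + 13440*t^6 - 8064*t^5 + 3360*t^4 - 960*t^3 + 180*t^2 - 20*t + 1)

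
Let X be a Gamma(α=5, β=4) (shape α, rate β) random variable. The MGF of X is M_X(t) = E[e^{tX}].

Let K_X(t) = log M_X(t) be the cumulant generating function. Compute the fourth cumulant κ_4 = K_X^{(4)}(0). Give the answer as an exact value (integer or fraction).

M_X(t) = 1024/(4 - t)^5
K_X(t) = log M_X(t) = -5*log(4 - t) + 10*log(2)
D^4[K](t) = 30/(t^4 - 16*t^3 + 96*t^2 - 256*t + 256)

κ_4 = D^4[K](0) = 15/128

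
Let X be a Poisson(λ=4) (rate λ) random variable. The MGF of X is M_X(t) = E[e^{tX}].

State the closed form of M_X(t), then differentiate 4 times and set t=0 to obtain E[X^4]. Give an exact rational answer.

M_X(t) = e^(4*e^(t) - 4)
M′(t) = 4*e^(-4)*e^(t)*e^(4*e^(t))
M′′(t) = (16*e^(2*t)*e^(4*e^(t)) + 4*e^(t)*e^(4*e^(t)))*e^(-4)
M′′′(t) = (64*e^(3*t)*e^(4*e^(t)) + 48*e^(2*t)*e^(4*e^(t)) + 4*e^(t)*e^(4*e^(t)))*e^(-4)
M′′′′(t) = (256*e^(4*t)*e^(4*e^(t)) + 384*e^(3*t)*e^(4*e^(t)) + 112*e^(2*t)*e^(4*e^(t)) + 4*e^(t)*e^(4*e^(t)))*e^(-4)

E[X^4] = M′′′′(0) = 756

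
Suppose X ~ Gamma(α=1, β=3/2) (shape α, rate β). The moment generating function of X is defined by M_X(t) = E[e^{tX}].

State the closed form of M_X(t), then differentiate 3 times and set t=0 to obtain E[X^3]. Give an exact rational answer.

M_X(t) = 3/(2*(3/2 - t))
M^(3)(t) = 144/(16*t^4 - 96*t^3 + 216*t^2 - 216*t + 81)

E[X^3] = M^(3)(0) = 16/9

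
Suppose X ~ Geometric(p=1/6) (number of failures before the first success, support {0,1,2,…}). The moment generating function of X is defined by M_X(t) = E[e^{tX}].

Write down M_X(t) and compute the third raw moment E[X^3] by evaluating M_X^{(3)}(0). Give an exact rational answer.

E[X^3] = D^3[M](0) = 905

M_X(t) = 1/(6*(1 - 5*e^(t)/6))
D^3[M](t) = (125*e^(3*t) + 600*e^(2*t) + 180*e^(t))/(625*e^(4*t) - 3000*e^(3*t) + 5400*e^(2*t) - 4320*e^(t) + 1296)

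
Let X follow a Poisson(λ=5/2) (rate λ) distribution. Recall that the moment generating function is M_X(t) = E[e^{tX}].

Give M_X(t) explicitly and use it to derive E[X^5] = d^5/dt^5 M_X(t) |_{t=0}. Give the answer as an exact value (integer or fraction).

E[X^5] = D^5[M](0) = 31205/32

M_X(t) = e^(5*e^(t)/2 - 5/2)
D^5[M](t) = (3125*e^(5*t)*e^(5*e^(t)/2) + 12500*e^(4*t)*e^(5*e^(t)/2) + 12500*e^(3*t)*e^(5*e^(t)/2) + 3000*e^(2*t)*e^(5*e^(t)/2) + 80*e^(t)*e^(5*e^(t)/2))*e^(-5/2)/32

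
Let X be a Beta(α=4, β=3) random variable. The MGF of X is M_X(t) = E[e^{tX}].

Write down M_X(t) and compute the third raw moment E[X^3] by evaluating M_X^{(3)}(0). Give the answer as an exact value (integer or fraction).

M_X(t) = ₁F₁(4; 7; t)
M′(t) = 4*₁F₁(5; 8; t)/7
M′′(t) = 5*₁F₁(6; 9; t)/14
M′′′(t) = 5*₁F₁(7; 10; t)/21

E[X^3] = M′′′(0) = 5/21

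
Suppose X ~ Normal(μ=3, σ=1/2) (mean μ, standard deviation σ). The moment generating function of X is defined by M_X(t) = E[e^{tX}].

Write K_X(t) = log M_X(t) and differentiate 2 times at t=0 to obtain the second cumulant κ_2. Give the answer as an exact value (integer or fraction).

M_X(t) = e^(t^2/8 + 3*t)
K_X(t) = log M_X(t) = t^2/8 + 3*t
dK/dt = t/4 + 3
d^2K/dt^2 = 1/4

κ_2 = d^2K/dt^2 |_{t=0} = 1/4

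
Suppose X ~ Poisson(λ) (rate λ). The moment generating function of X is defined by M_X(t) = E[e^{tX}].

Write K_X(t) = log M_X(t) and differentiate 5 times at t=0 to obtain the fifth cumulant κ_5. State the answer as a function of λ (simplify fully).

κ_5 = K^(5)(0) = λ

M_X(t) = e^(λ*(e^(t) - 1))
K_X(t) = log M_X(t) = λ*(e^(t) - 1)
K^(5)(t) = λ*e^(t)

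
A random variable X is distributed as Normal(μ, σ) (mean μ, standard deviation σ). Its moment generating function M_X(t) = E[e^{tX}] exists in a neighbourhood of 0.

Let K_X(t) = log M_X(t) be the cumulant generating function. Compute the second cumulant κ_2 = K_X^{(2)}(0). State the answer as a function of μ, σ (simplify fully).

M_X(t) = e^(μ*t + σ^2*t^2/2)
K_X(t) = log M_X(t) = μ*t + σ^2*t^2/2
D^2[K](t) = σ^2

κ_2 = D^2[K](0) = σ^2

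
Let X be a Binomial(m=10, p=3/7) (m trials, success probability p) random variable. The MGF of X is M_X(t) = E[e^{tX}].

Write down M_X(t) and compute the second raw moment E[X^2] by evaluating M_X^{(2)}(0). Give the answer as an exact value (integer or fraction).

E[X^2] = d^2M/dt^2 |_{t=0} = 1020/49

M_X(t) = (3*e^(t)/7 + 4/7)^10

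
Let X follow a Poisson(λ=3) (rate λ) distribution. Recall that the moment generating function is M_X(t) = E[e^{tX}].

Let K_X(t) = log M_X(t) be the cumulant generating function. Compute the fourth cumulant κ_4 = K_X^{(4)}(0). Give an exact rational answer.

M_X(t) = e^(3*e^(t) - 3)
K_X(t) = log M_X(t) = 3*e^(t) - 3
dK/dt = 3*e^(t)
d^2K/dt^2 = 3*e^(t)
d^3K/dt^3 = 3*e^(t)
d^4K/dt^4 = 3*e^(t)

κ_4 = d^4K/dt^4 |_{t=0} = 3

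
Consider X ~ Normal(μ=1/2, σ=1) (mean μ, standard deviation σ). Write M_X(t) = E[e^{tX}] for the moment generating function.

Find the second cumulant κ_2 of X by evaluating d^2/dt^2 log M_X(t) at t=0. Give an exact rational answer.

M_X(t) = e^(t^2/2 + t/2)
K_X(t) = log M_X(t) = t^2/2 + t/2
dK/dt = t + 1/2
d^2K/dt^2 = 1

κ_2 = d^2K/dt^2 |_{t=0} = 1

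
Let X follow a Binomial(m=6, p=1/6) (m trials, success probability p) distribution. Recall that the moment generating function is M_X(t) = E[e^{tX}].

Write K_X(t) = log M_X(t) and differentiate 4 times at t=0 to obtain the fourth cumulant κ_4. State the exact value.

κ_4 = K^(4)(0) = 5/36

M_X(t) = (e^(t)/6 + 5/6)^6
K_X(t) = log M_X(t) = 6*log(e^(t)/6 + 5/6)
K^(4)(t) = (30*e^(3*t) - 600*e^(2*t) + 750*e^(t))/(e^(4*t) + 20*e^(3*t) + 150*e^(2*t) + 500*e^(t) + 625)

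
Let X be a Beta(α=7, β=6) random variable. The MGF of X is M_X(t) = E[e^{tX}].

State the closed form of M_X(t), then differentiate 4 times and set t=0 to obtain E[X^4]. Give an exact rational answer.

M_X(t) = ₁F₁(7; 13; t)
M^(4)(t) = 3*₁F₁(11; 17; t)/26

E[X^4] = M^(4)(0) = 3/26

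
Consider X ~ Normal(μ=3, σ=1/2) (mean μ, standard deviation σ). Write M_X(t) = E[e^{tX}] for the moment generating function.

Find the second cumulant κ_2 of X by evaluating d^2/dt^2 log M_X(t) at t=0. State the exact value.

M_X(t) = e^(t^2/8 + 3*t)
K_X(t) = log M_X(t) = t^2/8 + 3*t
D^2[K](t) = 1/4

κ_2 = D^2[K](0) = 1/4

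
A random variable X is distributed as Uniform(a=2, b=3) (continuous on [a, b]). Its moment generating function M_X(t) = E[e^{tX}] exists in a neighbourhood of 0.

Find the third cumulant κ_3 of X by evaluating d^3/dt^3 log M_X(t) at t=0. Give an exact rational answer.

κ_3 = d^3K/dt^3 |_{t=0} = 0

M_X(t) = (e^(3*t) - e^(2*t))/t
K_X(t) = log M_X(t) = -log(t) + log(e^(3*t) - e^(2*t))
dK/dt = (3*t*e^(t) - 2*t - e^(t) + 1)/(t*e^(t) - t)
d^2K/dt^2 = (-t^2*e^(t) + e^(2*t) - 2*e^(t) + 1)/(t^2*e^(2*t) - 2*t^2*e^(t) + t^2)
d^3K/dt^3 = (t^3*e^(2*t) + t^3*e^(t) - 2*e^(3*t) + 6*e^(2*t) - 6*e^(t) + 2)/(t^3*e^(3*t) - 3*t^3*e^(2*t) + 3*t^3*e^(t) - t^3)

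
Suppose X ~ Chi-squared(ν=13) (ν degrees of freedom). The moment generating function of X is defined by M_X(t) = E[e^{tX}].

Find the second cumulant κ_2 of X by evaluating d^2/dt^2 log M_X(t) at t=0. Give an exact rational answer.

M_X(t) = (1 - 2*t)^(-13/2)
K_X(t) = log M_X(t) = -13*log(1 - 2*t)/2
D^2[K](t) = 26/(4*t^2 - 4*t + 1)

κ_2 = D^2[K](0) = 26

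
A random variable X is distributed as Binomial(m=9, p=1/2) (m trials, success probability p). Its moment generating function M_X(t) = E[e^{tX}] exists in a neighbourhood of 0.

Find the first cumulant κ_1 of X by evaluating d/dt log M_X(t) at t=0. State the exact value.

M_X(t) = (e^(t)/2 + 1/2)^9
K_X(t) = log M_X(t) = 9*log(e^(t)/2 + 1/2)
D[K](t) = 9*e^(t)/(e^(t) + 1)

κ_1 = D[K](0) = 9/2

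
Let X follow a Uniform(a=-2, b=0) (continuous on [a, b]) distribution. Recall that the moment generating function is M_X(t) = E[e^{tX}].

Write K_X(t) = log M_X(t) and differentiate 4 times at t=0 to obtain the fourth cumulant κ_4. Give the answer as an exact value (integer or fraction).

κ_4 = K^(4)(0) = -2/15

M_X(t) = (1 - e^(-2*t))/(2*t)
K_X(t) = log M_X(t) = -log(t) + log(1 - e^(-2*t)) - log(2)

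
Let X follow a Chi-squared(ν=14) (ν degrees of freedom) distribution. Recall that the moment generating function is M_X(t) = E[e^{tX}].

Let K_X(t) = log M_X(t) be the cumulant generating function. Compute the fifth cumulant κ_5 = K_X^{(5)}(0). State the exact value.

M_X(t) = (1 - 2*t)^(-7)
K_X(t) = log M_X(t) = -7*log(1 - 2*t)
D^5[K](t) = -5376/(32*t^5 - 80*t^4 + 80*t^3 - 40*t^2 + 10*t - 1)

κ_5 = D^5[K](0) = 5376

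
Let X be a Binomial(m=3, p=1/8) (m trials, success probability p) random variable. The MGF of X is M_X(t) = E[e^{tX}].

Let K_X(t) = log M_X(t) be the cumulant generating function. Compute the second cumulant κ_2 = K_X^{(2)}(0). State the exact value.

κ_2 = d^2K/dt^2 |_{t=0} = 21/64

M_X(t) = (e^(t)/8 + 7/8)^3
K_X(t) = log M_X(t) = 3*log(e^(t)/8 + 7/8)
dK/dt = 3*e^(t)/(e^(t) + 7)
d^2K/dt^2 = 21*e^(t)/(e^(2*t) + 14*e^(t) + 49)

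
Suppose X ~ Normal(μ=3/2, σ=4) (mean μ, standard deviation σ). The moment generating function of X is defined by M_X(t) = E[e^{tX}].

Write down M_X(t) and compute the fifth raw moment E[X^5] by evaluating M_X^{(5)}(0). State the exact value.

M_X(t) = e^(8*t^2 + 3*t/2)
dM/dt = 16*t*e^(3*t/2)*e^(8*t^2) + 3*e^(3*t/2)*e^(8*t^2)/2
d^2M/dt^2 = 256*t^2*e^(3*t/2)*e^(8*t^2) + 48*t*e^(3*t/2)*e^(8*t^2) + 73*e^(3*t/2)*e^(8*t^2)/4
d^3M/dt^3 = 4096*t^3*e^(3*t/2)*e^(8*t^2) + 1152*t^2*e^(3*t/2)*e^(8*t^2) + 876*t*e^(3*t/2)*e^(8*t^2) + 603*e^(3*t/2)*e^(8*t^2)/8
d^4M/dt^4 = 65536*t^4*e^(3*t/2)*e^(8*t^2) + 24576*t^3*e^(3*t/2)*e^(8*t^2) + 28032*t^2*e^(3*t/2)*e^(8*t^2) + 4824*t*e^(3*t/2)*e^(8*t^2) + 15825*e^(3*t/2)*e^(8*t^2)/16

E[X^5] = d^5M/dt^5 |_{t=0} = 201843/32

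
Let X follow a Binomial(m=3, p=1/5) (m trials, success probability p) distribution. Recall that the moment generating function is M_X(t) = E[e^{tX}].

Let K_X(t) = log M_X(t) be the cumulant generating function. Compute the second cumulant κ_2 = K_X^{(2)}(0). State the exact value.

κ_2 = K′′(0) = 12/25

M_X(t) = (e^(t)/5 + 4/5)^3
K_X(t) = log M_X(t) = 3*log(e^(t)/5 + 4/5)
K′(t) = 3*e^(t)/(e^(t) + 4)
K′′(t) = 12*e^(t)/(e^(2*t) + 8*e^(t) + 16)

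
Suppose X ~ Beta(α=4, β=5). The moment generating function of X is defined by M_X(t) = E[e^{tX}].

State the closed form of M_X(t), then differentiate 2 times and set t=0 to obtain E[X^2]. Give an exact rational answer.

M_X(t) = ₁F₁(4; 9; t)
M′(t) = 4*₁F₁(5; 10; t)/9
M′′(t) = 2*₁F₁(6; 11; t)/9

E[X^2] = M′′(0) = 2/9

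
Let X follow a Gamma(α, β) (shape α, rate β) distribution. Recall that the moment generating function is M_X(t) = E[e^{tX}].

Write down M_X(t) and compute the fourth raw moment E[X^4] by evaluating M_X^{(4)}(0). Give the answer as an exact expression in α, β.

E[X^4] = d^4M/dt^4 |_{t=0} = α*(α^3 + 6*α^2 + 11*α + 6)/β^4

M_X(t) = (β/(β - t))^α
dM/dt = -α*β^α*(1/(β - t))^α/(-β + t)
d^2M/dt^2 = (α^2*β^α*(1/(β - t))^α + α*β^α*(1/(β - t))^α)/(β^2 - 2*β*t + t^2)
d^3M/dt^3 = (-α^3*β^α*(1/(β - t))^α - 3*α^2*β^α*(1/(β - t))^α - 2*α*β^α*(1/(β - t))^α)/(-β^3 + 3*β^2*t - 3*β*t^2 + t^3)
d^4M/dt^4 = (α^4*β^α*(1/(β - t))^α + 6*α^3*β^α*(1/(β - t))^α + 11*α^2*β^α*(1/(β - t))^α + 6*α*β^α*(1/(β - t))^α)/(β^4 - 4*β^3*t + 6*β^2*t^2 - 4*β*t^3 + t^4)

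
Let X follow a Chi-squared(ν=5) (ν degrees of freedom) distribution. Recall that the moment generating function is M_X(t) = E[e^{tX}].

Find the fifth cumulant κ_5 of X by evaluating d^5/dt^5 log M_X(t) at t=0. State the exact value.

M_X(t) = (1 - 2*t)^(-5/2)
K_X(t) = log M_X(t) = -5*log(1 - 2*t)/2
D^5[K](t) = -1920/(32*t^5 - 80*t^4 + 80*t^3 - 40*t^2 + 10*t - 1)

κ_5 = D^5[K](0) = 1920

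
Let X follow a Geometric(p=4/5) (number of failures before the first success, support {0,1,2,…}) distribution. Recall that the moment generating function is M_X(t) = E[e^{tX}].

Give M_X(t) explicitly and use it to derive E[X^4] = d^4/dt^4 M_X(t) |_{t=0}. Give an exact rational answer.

M_X(t) = 4/(5*(1 - e^(t)/5))
M^(4)(t) = (-4*e^(4*t) - 220*e^(3*t) - 1100*e^(2*t) - 500*e^(t))/(e^(5*t) - 25*e^(4*t) + 250*e^(3*t) - 1250*e^(2*t) + 3125*e^(t) - 3125)

E[X^4] = M^(4)(0) = 57/32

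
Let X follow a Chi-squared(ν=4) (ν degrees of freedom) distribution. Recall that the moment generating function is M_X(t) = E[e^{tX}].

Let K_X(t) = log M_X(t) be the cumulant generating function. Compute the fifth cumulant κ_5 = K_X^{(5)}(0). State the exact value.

κ_5 = D^5[K](0) = 1536

M_X(t) = (1 - 2*t)^(-2)
K_X(t) = log M_X(t) = -2*log(1 - 2*t)
D^5[K](t) = -1536/(32*t^5 - 80*t^4 + 80*t^3 - 40*t^2 + 10*t - 1)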